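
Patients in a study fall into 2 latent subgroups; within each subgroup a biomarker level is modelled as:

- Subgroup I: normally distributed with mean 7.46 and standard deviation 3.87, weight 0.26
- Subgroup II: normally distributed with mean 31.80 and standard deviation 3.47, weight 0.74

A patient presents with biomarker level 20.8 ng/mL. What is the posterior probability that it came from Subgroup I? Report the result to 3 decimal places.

0.112

P(component k | x) = P(Z=k)·f_k(x) / marginal(x), where marginal(x) = Σ_j P(Z=j)·f_j(x).
Normal densities:
  f_I = (1/(3.87·√(2π)))·exp(−(20.8−7.46)²/(2·3.87²)) = 0.103086·exp(-5.94100) = 0.000271053
  f_II = (1/(3.47·√(2π)))·exp(−(20.8−31.80)²/(2·3.47²)) = 0.114969·exp(-5.02454) = 0.000755875
Multiply by the mixture weights:
  P(Z=I)·f_I = 0.26 × 0.000271053 = 7.04738e-05
  P(Z=II)·f_II = 0.74 × 0.000755875 = 0.000559348
Sum: 7.04738e-05 + 0.000559348 = 0.000629821
P(Subgroup I | x) ≈ 0.112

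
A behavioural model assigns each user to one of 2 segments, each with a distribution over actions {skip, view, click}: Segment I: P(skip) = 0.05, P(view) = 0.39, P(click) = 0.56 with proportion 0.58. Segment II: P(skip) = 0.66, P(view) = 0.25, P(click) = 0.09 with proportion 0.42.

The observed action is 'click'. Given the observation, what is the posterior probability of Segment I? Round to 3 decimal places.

P(component k | x) = π_k·f_k(x) / marginal(x), where marginal(x) = Σ_j π_j·f_j(x).
Categorical probabilities:
  p_I = 0.56
  p_II = 0.09
Unnormalised posteriors:
  π_I·p_I = 0.58 × 0.56 = 0.3248
  π_II·p_II = 0.42 × 0.09 = 0.0378
Normaliser: 0.3248 + 0.0378 = 0.3626
P(Segment I | 'click') = 0.3248 / 0.3626 ≈ 0.896

0.896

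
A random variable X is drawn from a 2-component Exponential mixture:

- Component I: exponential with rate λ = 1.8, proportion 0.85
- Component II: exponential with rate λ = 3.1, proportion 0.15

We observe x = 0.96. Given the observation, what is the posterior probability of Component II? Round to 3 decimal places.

0.080

Apply Bayes' rule: the posterior for each component is proportional to its prior times its likelihood at x.
Component likelihoods at x = 0.96:
  f_I = 0.319751
  f_II = 0.158089
Multiply by the mixture weights:
  π_I·f_I = 0.85 × 0.319751 = 0.271788
  π_II·f_II = 0.15 × 0.158089 = 0.0237133
Sum: 0.271788 + 0.0237133 = 0.295502
Responsibility of Component II: 0.0237133 / 0.295502 ≈ 0.080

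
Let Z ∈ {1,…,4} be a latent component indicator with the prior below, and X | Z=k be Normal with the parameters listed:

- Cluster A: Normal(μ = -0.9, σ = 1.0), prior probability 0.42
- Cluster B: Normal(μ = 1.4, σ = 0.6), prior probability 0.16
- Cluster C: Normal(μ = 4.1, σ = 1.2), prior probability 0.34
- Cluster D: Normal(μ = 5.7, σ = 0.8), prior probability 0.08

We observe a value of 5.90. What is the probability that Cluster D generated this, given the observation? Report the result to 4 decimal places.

0.5131

Posterior ∝ prior × likelihood, so P(k | x) ∝ π_k f_k(x); normalise over all components.
Normal densities:
  L_A = (1/(1.0·√(2π)))·exp(−(5.90−-0.9)²/(2·1.0²)) = 0.398942·exp(-23.12000) = 3.63096e-11
  L_B = (1/(0.6·√(2π)))·exp(−(5.90−1.4)²/(2·0.6²)) = 0.664904·exp(-28.12500) = 4.0572e-13
  L_C = (1/(1.2·√(2π)))·exp(−(5.90−4.1)²/(2·1.2²)) = 0.332452·exp(-1.12500) = 0.107931
  L_D = (1/(0.8·√(2π)))·exp(−(5.90−5.7)²/(2·0.8²)) = 0.498678·exp(-0.03125) = 0.483335
Multiply by the mixture weights:
  π_A·L_A = 0.42 × 3.63096e-11 = 1.525e-11
  π_B·L_B = 0.16 × 4.0572e-13 = 6.49152e-14
  π_C·L_C = 0.34 × 0.107931 = 0.0366967
  π_D·L_D = 0.08 × 0.483335 = 0.0386668
Normaliser: 1.525e-11 + 6.49152e-14 + 0.0366967 + 0.0386668 = 0.0753635
Responsibility of Cluster D: 0.0386668 / 0.0753635 ≈ 0.5131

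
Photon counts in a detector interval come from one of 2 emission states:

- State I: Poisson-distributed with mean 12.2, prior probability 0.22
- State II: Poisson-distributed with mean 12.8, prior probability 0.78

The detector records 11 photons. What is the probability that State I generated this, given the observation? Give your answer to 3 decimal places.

0.233

The responsibility of component k is P(Z=k) f_k(x) divided by Σ_j P(Z=j) f_j(x).
Poisson probabilities:
  p_I = e^(−12.2)·12.2^11/11! = 0.112308
  p_II = e^(−12.8)·12.8^11/11! = 0.104516
Weight by the priors:
  P(Z=I)·p_I = 0.22 × 0.112308 = 0.0247077
  P(Z=II)·p_II = 0.78 × 0.104516 = 0.0815228
Denominator: 0.0247077 + 0.0815228 = 0.106231
Responsibility of State I: 0.0247077 / 0.106231 ≈ 0.233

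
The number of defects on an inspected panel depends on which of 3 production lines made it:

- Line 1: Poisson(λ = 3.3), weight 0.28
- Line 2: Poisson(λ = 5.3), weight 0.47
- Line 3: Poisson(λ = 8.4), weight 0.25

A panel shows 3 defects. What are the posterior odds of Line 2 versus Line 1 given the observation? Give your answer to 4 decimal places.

0.9411

Since P(k|x) ∝ w_k f_k(x), the posterior odds are w_i f_i(x) / (w_j f_j(x)).
Evaluate each component's likelihood at the observed value:
  f_1 = e^(−3.3)·3.3^3/3! = 0.220912
  f_2 = e^(−5.3)·5.3^3/3! = 0.123856
  f_3 = e^(−8.4)·8.4^3/3! = 0.0222133
Posterior odds = (w_2·f_2) / (w_1·f_1) = (0.47·0.123856) / (0.28·0.220912) = 0.0582121 / 0.0618553 ≈ 0.9411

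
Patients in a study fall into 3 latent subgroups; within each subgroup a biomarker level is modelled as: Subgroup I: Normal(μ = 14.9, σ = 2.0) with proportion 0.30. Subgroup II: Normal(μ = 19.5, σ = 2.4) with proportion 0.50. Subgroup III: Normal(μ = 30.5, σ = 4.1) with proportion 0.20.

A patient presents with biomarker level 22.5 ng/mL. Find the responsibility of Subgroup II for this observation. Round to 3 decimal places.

Apply Bayes' rule: the posterior for each component is proportional to its prior times its likelihood at x.
Normal densities:
  f_I = (1/(2.0·√(2π)))·exp(−(22.5−14.9)²/(2·2.0²)) = 0.199471·exp(-7.22000) = 0.000145973
  f_II = (1/(2.4·√(2π)))·exp(−(22.5−19.5)²/(2·2.4²)) = 0.166226·exp(-0.78125) = 0.0761038
  f_III = (1/(4.1·√(2π)))·exp(−(22.5−30.5)²/(2·4.1²)) = 0.097303·exp(-1.90363) = 0.0145008
Multiply by the mixture weights:
  π_I·f_I = 0.30 × 0.000145973 = 4.3792e-05
  π_II·f_II = 0.50 × 0.0761038 = 0.0380519
  π_III·f_III = 0.20 × 0.0145008 = 0.00290015
Normaliser: 4.3792e-05 + 0.0380519 + 0.00290015 = 0.0409958
So the posterior for Subgroup II is 0.0380519 / 0.0409958 ≈ 0.928.

0.928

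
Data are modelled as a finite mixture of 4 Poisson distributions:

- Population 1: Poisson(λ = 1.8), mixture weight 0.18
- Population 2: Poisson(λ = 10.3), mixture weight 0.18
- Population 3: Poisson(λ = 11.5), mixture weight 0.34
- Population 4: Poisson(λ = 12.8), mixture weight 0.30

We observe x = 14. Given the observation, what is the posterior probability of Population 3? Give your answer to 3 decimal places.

0.408

By Bayes' theorem, P(k | x) = π_k f_k(x) / Σ_j π_j f_j(x).
Evaluate each component's likelihood at the observed value:
  L_1 = 7.10684e-09
  L_2 = 0.0583552
  L_3 = 0.0822195
  L_4 = 0.10036
Weight by the priors:
  π_1·L_1 = 0.18 × 7.10684e-09 = 1.27923e-09
  π_2·L_2 = 0.18 × 0.0583552 = 0.0105039
  π_3·L_3 = 0.34 × 0.0822195 = 0.0279546
  π_4·L_4 = 0.30 × 0.10036 = 0.0301081
Sum: 1.27923e-09 + 0.0105039 + 0.0279546 + 0.0301081 = 0.0685667
P(Population 3 | 14) = 0.0279546 / 0.0685667 ≈ 0.408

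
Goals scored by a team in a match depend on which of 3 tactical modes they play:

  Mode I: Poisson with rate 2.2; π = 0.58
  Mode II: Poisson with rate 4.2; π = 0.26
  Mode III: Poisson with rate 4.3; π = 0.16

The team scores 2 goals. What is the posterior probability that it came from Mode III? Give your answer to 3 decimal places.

0.096

The responsibility of component k is w_k f_k(x) divided by Σ_j w_j f_j(x).
Poisson probabilities:
  f_I = e^(−2.2)·2.2^2/2! = 0.268144
  f_II = e^(−4.2)·4.2^2/2! = 0.132261
  f_III = e^(−4.3)·4.3^2/2! = 0.125441
Unnormalised posteriors:
  w_I·f_I = 0.58 × 0.268144 = 0.155523
  w_II·f_II = 0.26 × 0.132261 = 0.0343879
  w_III·f_III = 0.16 × 0.125441 = 0.0200706
Denominator: 0.155523 + 0.0343879 + 0.0200706 = 0.209982
P(Mode III | the observation) ≈ 0.096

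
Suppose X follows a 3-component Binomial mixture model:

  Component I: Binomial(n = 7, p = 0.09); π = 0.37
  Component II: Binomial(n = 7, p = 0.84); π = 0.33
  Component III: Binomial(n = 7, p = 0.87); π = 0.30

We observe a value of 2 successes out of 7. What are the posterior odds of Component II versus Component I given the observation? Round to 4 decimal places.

0.0131

The posterior odds equal the prior odds times the likelihood ratio: (π_i/π_j)·(f_i(x)/f_j(x)).
Binomial probabilities:
  L_I = 0.106148
  L_II = 0.00155374
  L_III = 0.000590167
Posterior odds = (π_II·L_II) / (π_I·L_I) = (0.33·0.00155374) / (0.37·0.106148) = 0.000512734 / 0.0392747 ≈ 0.0131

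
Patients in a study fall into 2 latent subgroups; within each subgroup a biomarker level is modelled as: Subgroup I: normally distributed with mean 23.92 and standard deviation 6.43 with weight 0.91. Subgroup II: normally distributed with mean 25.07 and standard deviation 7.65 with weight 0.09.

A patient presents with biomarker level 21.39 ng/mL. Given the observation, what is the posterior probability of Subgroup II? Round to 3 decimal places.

0.074

The responsibility of component k is π_k f_k(x) divided by Σ_j π_j f_j(x).
Component likelihoods at x = 21.39 ng/mL:
  f_I = 0.0574224
  f_II = 0.0464515
Multiply by the mixture weights:
  π_I·f_I = 0.91 × 0.0574224 = 0.0522543
  π_II·f_II = 0.09 × 0.0464515 = 0.00418063
Marginal: 0.0522543 + 0.00418063 = 0.056435
P(Subgroup II | 21.39 ng/mL) ≈ 0.074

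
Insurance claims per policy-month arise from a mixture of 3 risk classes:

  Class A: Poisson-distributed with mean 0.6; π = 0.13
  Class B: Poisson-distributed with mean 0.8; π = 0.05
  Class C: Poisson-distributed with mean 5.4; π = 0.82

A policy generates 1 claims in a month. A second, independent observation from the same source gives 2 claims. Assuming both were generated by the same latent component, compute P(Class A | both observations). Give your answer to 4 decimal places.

0.5201

The responsibility of component k is π_k f_k(x) divided by Σ_j π_j f_j(x).
Since both observations come from the same component, the likelihood for component k is f_k(x₁)·f_k(x₂).
  f_A = [0.329287] × [0.0987861] = 0.032529
  f_B = [0.359463] × [0.143785] = 0.0516855
  f_C = [0.0243895] × [0.0658518] = 0.00160609
Unnormalised posteriors:
  π_A·f_A = 0.13 × 0.032529 = 0.00422877
  π_B·f_B = 0.05 × 0.0516855 = 0.00258428
  π_C·f_C = 0.82 × 0.00160609 = 0.001317
Evidence: 0.00422877 + 0.00258428 + 0.001317 = 0.00813004
So the posterior for Class A is 0.00422877 / 0.00813004 ≈ 0.5201.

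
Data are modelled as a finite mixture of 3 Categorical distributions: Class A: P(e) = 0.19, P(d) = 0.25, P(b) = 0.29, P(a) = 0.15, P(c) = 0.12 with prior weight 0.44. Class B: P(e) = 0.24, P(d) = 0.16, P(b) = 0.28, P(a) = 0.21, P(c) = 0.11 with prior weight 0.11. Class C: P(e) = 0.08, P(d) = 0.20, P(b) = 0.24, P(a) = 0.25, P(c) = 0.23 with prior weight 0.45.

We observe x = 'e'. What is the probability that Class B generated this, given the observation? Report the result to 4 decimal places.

0.1808

The responsibility of component k is P(Z=k) f_k(x) divided by Σ_j P(Z=j) f_j(x).
Component likelihoods at x = 'e':
  f_A = 0.19
  f_B = 0.24
  f_C = 0.08
Weight by the priors:
  P(Z=A)·f_A = 0.44 × 0.19 = 0.0836
  P(Z=B)·f_B = 0.11 × 0.24 = 0.0264
  P(Z=C)·f_C = 0.45 × 0.08 = 0.036
Evidence: 0.0836 + 0.0264 + 0.036 = 0.146
So the posterior for Class B is 0.0264 / 0.146 ≈ 0.1808.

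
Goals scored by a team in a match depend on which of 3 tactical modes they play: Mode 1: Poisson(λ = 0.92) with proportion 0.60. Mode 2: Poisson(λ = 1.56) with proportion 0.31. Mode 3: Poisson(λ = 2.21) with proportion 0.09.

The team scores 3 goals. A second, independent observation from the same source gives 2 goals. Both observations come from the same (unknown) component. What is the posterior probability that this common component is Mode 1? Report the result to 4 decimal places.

The responsibility of component k is w_k f_k(x) divided by Σ_j w_j f_j(x).
Since both observations come from the same component, the likelihood for component k is f_k(x₁)·f_k(x₂).
  f_1 = [0.0517203] × [0.168653] = 0.0087228
  f_2 = [0.132961] × [0.255694] = 0.0339972
  f_3 = [0.197349] × [0.267894] = 0.0528687
Multiply by the mixture weights:
  w_1·f_1 = 0.60 × 0.0087228 = 0.00523368
  w_2·f_2 = 0.31 × 0.0339972 = 0.0105391
  w_3·f_3 = 0.09 × 0.0528687 = 0.00475818
Evidence: 0.00523368 + 0.0105391 + 0.00475818 = 0.020531
Responsibility of Mode 1: 0.00523368 / 0.020531 ≈ 0.2549

0.2549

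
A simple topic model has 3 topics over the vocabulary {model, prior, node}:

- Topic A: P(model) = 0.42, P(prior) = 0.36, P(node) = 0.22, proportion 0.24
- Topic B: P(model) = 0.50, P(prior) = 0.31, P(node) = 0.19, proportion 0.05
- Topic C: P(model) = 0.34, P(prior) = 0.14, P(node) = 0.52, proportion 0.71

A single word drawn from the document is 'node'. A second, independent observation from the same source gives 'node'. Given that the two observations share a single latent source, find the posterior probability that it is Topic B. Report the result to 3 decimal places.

0.009

Posterior ∝ prior × likelihood, so P(k | x) ∝ π_k f_k(x); normalise over all components.
Since both observations come from the same component, the likelihood for component k is f_k(x₁)·f_k(x₂).
  p_A = [0.22] × [0.22] = 0.0484
  p_B = [0.19] × [0.19] = 0.0361
  p_C = [0.52] × [0.52] = 0.2704
Unnormalised posteriors:
  π_A·p_A = 0.24 × 0.0484 = 0.011616
  π_B·p_B = 0.05 × 0.0361 = 0.001805
  π_C·p_C = 0.71 × 0.2704 = 0.191984
Normaliser: 0.011616 + 0.001805 + 0.191984 = 0.205405
Responsibility of Topic B: 0.001805 / 0.205405 ≈ 0.009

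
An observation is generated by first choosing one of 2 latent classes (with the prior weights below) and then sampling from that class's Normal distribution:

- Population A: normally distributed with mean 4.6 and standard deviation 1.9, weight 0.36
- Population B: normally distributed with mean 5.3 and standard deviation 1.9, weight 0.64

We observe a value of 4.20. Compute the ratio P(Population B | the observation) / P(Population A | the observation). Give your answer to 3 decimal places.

1.537

Posterior odds = (w_i f_i(x)) / (w_j f_j(x)); the normalising sum cancels.
Normal densities:
  f_A = 0.205368
  f_B = 0.177571
Odds = (0.64/0.36) × (0.177571/0.205368) = 1.77778 × 0.864651 ≈ 1.537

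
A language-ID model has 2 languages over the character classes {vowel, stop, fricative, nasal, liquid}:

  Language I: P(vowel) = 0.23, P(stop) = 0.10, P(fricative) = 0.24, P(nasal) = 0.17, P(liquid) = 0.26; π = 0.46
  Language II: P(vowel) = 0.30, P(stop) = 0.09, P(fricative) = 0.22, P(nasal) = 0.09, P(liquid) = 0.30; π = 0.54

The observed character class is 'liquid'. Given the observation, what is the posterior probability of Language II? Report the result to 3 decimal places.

0.575

Apply Bayes' rule: the posterior for each component is proportional to its prior times its likelihood at x.
Component likelihoods at x = 'liquid':
  p_I = P(liquid | comp) = 0.26
  p_II = P(liquid | comp) = 0.30
Unnormalised posteriors:
  P(Z=I)·p_I = 0.46 × 0.26 = 0.1196
  P(Z=II)·p_II = 0.54 × 0.3 = 0.162
Sum: 0.1196 + 0.162 = 0.2816
So the posterior for Language II is 0.162 / 0.2816 ≈ 0.575.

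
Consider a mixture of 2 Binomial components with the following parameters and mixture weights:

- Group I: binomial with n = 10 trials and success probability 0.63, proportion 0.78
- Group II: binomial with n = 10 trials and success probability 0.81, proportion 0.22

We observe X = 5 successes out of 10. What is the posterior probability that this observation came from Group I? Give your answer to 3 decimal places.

0.966

Posterior ∝ prior × likelihood, so P(k | x) ∝ π_k f_k(x); normalise over all components.
Evaluate each component's likelihood at the observed value:
  f_I = C(10,5)·0.63^5·0.37^5 = 252·0.0992437·0.0069344 = 0.173425
  f_II = C(10,5)·0.81^5·0.19^5 = 252·0.348678·0.00024761 = 0.0217567
Multiply by the mixture weights:
  π_I·f_I = 0.78 × 0.173425 = 0.135272
  π_II·f_II = 0.22 × 0.0217567 = 0.00478648
Denominator: 0.135272 + 0.00478648 = 0.140058
Responsibility of Group I: 0.135272 / 0.140058 ≈ 0.966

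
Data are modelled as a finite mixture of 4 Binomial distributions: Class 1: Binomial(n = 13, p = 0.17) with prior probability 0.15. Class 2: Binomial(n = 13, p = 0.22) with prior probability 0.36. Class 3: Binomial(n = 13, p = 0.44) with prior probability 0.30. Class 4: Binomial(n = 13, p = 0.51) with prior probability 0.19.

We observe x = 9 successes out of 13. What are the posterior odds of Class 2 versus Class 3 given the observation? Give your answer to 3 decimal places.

Only the two components matter; the odds are (π_i f_i(x)) / (π_j f_j(x)).
Component likelihoods at x = 9 successes out of 13:
  L_1 = C(13,9)·0.17^9·0.83^4 = 715·1.18588e-07·0.474583 = 4.02401e-05
  L_2 = C(13,9)·0.22^9·0.78^4 = 715·1.20727e-06·0.370151 = 0.000319513
  L_3 = C(13,9)·0.44^9·0.56^4 = 715·0.000618122·0.098345 = 0.0434643
  L_4 = C(13,9)·0.51^9·0.49^4 = 715·0.00233417·0.057648 = 0.0962104
Odds = (0.36/0.30) × (0.000319513/0.0434643) = 1.2 × 0.00735117 ≈ 0.009

0.009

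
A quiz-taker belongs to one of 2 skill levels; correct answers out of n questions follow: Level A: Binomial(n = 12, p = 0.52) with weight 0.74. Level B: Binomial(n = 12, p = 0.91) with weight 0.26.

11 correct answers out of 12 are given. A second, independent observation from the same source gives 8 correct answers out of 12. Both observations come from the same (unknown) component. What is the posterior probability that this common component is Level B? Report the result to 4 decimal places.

0.7715

The responsibility of component k is π_k f_k(x) divided by Σ_j π_j f_j(x).
Since both observations come from the same component, the likelihood for component k is f_k(x₁)·f_k(x₂).
  L_A = [C(12,11)·0.52^11·0.48^1 = 12·0.000751687·0.48 = 0.00432971] × [0.140474] = 0.000608214
  L_B = [C(12,11)·0.91^11·0.09^1 = 12·0.354369·0.09 = 0.382718] × [0.0152724] = 0.00584501
Prior × likelihood for each component:
  π_A·L_A = 0.74 × 0.000608214 = 0.000450078
  π_B·L_B = 0.26 × 0.00584501 = 0.0015197
Denominator: 0.000450078 + 0.0015197 = 0.00196978
So the posterior for Level B is 0.0015197 / 0.00196978 ≈ 0.7715.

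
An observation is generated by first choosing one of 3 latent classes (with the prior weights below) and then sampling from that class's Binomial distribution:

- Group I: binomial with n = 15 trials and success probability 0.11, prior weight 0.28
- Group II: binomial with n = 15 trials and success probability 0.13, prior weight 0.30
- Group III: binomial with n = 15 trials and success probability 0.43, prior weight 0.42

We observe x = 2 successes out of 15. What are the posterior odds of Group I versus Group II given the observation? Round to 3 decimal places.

Only the two components matter; the odds are (w_i f_i(x)) / (w_j f_j(x)).
Component likelihoods at x = 2 successes out of 15:
  p_I = 0.279283
  p_II = 0.290286
  p_III = 0.0130167
0.0781993 / 0.0870858 ≈ 0.898

0.898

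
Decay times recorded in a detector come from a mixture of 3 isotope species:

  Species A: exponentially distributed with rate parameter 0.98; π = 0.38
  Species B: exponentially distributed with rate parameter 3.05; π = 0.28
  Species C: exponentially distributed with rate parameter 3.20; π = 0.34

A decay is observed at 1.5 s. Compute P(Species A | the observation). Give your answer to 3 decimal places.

0.828

The responsibility of component k is w_k f_k(x) divided by Σ_j w_j f_j(x).
Component likelihoods at x = 1.5 s:
  L_A = 0.225327
  L_B = 0.0314342
  L_C = 0.0263352
Unnormalised posteriors:
  w_A·L_A = 0.38 × 0.225327 = 0.0856243
  w_B·L_B = 0.28 × 0.0314342 = 0.00880158
  w_C·L_C = 0.34 × 0.0263352 = 0.00895396
Evidence: 0.0856243 + 0.00880158 + 0.00895396 = 0.10338
P(Species A | the observation) = 0.0856243 / 0.10338 ≈ 0.828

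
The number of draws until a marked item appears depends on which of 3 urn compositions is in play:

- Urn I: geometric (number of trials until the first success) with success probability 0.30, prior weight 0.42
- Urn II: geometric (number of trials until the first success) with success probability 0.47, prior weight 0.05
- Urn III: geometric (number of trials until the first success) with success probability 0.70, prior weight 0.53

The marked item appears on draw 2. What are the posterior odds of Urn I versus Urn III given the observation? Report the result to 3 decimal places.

0.792

Only the two components matter; the odds are (P(Z=i) f_i(x)) / (P(Z=j) f_j(x)).
Evaluate each component's likelihood at the observed value:
  f_I = 0.30·(1−0.30)^1 = 0.30·0.7 = 0.21
  f_II = 0.47·(1−0.47)^1 = 0.47·0.53 = 0.2491
  f_III = 0.70·(1−0.70)^1 = 0.70·0.3 = 0.21
Odds = (0.42/0.53) × (0.21/0.21) = 0.792453 × 1 ≈ 0.792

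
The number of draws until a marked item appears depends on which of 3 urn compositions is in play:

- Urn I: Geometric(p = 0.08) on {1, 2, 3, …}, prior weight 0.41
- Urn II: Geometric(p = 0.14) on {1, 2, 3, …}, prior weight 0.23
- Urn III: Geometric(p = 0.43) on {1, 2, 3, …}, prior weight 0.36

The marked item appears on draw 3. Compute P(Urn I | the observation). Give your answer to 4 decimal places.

0.2725

The responsibility of component k is P(Z=k) f_k(x) divided by Σ_j P(Z=j) f_j(x).
Component likelihoods at x = 3:
  f_I = 0.08·(1−0.08)^2 = 0.08·0.8464 = 0.067712
  f_II = 0.14·(1−0.14)^2 = 0.14·0.7396 = 0.103544
  f_III = 0.43·(1−0.43)^2 = 0.43·0.3249 = 0.139707
Weight by the priors:
  P(Z=I)·f_I = 0.41 × 0.067712 = 0.0277619
  P(Z=II)·f_II = 0.23 × 0.103544 = 0.0238151
  P(Z=III)·f_III = 0.36 × 0.139707 = 0.0502945
Sum: 0.0277619 + 0.0238151 + 0.0502945 = 0.101872
P(Urn I | the observation) = 0.0277619 / 0.101872 ≈ 0.2725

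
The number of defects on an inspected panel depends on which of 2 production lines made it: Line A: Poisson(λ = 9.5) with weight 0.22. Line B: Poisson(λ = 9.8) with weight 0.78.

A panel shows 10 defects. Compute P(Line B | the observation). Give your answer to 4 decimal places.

0.7819

The responsibility of component k is π_k f_k(x) divided by Σ_j π_j f_j(x).
Evaluate each component's likelihood at the observed value:
  p_A = 0.123502
  p_B = 0.124857
Prior × likelihood for each component:
  π_A·p_A = 0.22 × 0.123502 = 0.0271705
  π_B·p_B = 0.78 × 0.124857 = 0.0973882
Denominator: 0.0271705 + 0.0973882 = 0.124559
P(Line B | x) = 0.0973882 / 0.124559 ≈ 0.7819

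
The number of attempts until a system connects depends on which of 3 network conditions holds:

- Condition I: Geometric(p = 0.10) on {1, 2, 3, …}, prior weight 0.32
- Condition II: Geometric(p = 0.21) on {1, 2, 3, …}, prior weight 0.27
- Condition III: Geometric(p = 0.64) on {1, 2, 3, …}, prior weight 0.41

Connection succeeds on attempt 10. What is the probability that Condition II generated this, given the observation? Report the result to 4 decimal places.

0.3536

By Bayes' theorem, P(k | x) = w_k f_k(x) / Σ_j w_j f_j(x).
Evaluate each component's likelihood at the observed value:
  p_I = 0.10·(1−0.10)^9 = 0.10·0.38742 = 0.038742
  p_II = 0.21·(1−0.21)^9 = 0.21·0.119852 = 0.0251688
  p_III = 0.64·(1−0.64)^9 = 0.64·0.00010156 = 6.49984e-05
Weight by the priors:
  w_I·p_I = 0.32 × 0.038742 = 0.0123975
  w_II·p_II = 0.27 × 0.0251688 = 0.00679559
  w_III·p_III = 0.41 × 6.49984e-05 = 2.66493e-05
Evidence: 0.0123975 + 0.00679559 + 2.66493e-05 = 0.0192197
P(Condition II | 10) = 0.00679559 / 0.0192197 ≈ 0.3536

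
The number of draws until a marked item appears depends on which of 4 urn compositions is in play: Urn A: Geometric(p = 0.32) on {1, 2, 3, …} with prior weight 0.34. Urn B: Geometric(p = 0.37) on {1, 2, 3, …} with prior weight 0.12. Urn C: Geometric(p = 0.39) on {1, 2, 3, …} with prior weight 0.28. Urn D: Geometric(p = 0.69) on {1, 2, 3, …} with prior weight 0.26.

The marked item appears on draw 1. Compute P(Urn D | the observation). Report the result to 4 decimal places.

0.4061

P(component k | x) = w_k·f_k(x) / marginal(x), where marginal(x) = Σ_j w_j·f_j(x).
Component likelihoods at x = 1:
  p_A = 0.32·(1−0.32)^0 = 0.32·1 = 0.32
  p_B = 0.37·(1−0.37)^0 = 0.37·1 = 0.37
  p_C = 0.39·(1−0.39)^0 = 0.39·1 = 0.39
  p_D = 0.69·(1−0.69)^0 = 0.69·1 = 0.69
Multiply by the mixture weights:
  w_A·p_A = 0.34 × 0.32 = 0.1088
  w_B·p_B = 0.12 × 0.37 = 0.0444
  w_C·p_C = 0.28 × 0.39 = 0.1092
  w_D·p_D = 0.26 × 0.69 = 0.1794
Evidence: 0.1088 + 0.0444 + 0.1092 + 0.1794 = 0.4418
Responsibility of Urn D: 0.1794 / 0.4418 ≈ 0.4061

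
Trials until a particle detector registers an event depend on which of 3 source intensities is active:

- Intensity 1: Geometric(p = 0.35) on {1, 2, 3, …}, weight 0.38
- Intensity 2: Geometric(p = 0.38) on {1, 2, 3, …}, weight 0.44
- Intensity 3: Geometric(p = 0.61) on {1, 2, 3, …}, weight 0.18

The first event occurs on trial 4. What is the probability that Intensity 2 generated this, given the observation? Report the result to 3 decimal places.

By Bayes' theorem, P(k | x) = P(Z=k) f_k(x) / Σ_j P(Z=j) f_j(x).
Geometric probabilities:
  p_1 = 0.0961188
  p_2 = 0.0905646
  p_3 = 0.0361846
Weight by the priors:
  P(Z=1)·p_1 = 0.38 × 0.0961188 = 0.0365251
  P(Z=2)·p_2 = 0.44 × 0.0905646 = 0.0398484
  P(Z=3)·p_3 = 0.18 × 0.0361846 = 0.00651323
Denominator: 0.0365251 + 0.0398484 + 0.00651323 = 0.0828868
Responsibility of Intensity 2: 0.0398484 / 0.0828868 ≈ 0.481

0.481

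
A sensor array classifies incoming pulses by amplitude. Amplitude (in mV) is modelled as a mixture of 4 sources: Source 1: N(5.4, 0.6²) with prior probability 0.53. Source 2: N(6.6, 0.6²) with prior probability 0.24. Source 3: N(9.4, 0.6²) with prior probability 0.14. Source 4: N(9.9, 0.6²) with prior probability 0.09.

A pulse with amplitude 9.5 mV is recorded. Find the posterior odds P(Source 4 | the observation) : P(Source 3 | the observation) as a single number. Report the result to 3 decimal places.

0.522

Posterior odds = (P(Z=i) f_i(x)) / (P(Z=j) f_j(x)); the normalising sum cancels.
Component likelihoods at x = 9.5 mV:
  f_1 = (1/(0.6·√(2π)))·exp(−(9.5−5.4)²/(2·0.6²)) = 0.664904·exp(-23.34722) = 4.82158e-11
  f_2 = (1/(0.6·√(2π)))·exp(−(9.5−6.6)²/(2·0.6²)) = 0.664904·exp(-11.68056) = 5.62287e-06
  f_3 = (1/(0.6·√(2π)))·exp(−(9.5−9.4)²/(2·0.6²)) = 0.664904·exp(-0.01389) = 0.655733
  f_4 = (1/(0.6·√(2π)))·exp(−(9.5−9.9)²/(2·0.6²)) = 0.664904·exp(-0.22222) = 0.532413
0.0479172 / 0.0918026 ≈ 0.522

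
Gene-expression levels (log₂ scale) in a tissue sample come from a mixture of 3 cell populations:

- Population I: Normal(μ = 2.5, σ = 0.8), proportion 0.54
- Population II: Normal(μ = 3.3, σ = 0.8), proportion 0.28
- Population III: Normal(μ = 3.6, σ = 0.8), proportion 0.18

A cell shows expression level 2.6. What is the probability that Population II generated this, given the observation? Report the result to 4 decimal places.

P(component k | x) = π_k·f_k(x) / marginal(x), where marginal(x) = Σ_j π_j·f_j(x).
Evaluate each component's likelihood at the observed value:
  p_I = (1/(0.8·√(2π)))·exp(−(2.6−2.5)²/(2·0.8²)) = 0.498678·exp(-0.00781) = 0.494797
  p_II = (1/(0.8·√(2π)))·exp(−(2.6−3.3)²/(2·0.8²)) = 0.498678·exp(-0.38281) = 0.340069
  p_III = (1/(0.8·√(2π)))·exp(−(2.6−3.6)²/(2·0.8²)) = 0.498678·exp(-0.78125) = 0.228311
Weight by the priors:
  π_I·p_I = 0.54 × 0.494797 = 0.26719
  π_II·p_II = 0.28 × 0.340069 = 0.0952192
  π_III·p_III = 0.18 × 0.228311 = 0.041096
Sum: 0.26719 + 0.0952192 + 0.041096 = 0.403506
Responsibility of Population II: 0.0952192 / 0.403506 ≈ 0.2360

0.2360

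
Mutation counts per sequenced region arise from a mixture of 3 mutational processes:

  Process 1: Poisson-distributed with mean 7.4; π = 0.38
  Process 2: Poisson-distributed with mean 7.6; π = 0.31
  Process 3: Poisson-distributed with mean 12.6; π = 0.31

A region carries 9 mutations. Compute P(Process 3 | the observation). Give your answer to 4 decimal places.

0.2265

By Bayes' theorem, P(k | x) = w_k f_k(x) / Σ_j w_j f_j(x).
Component likelihoods at x = 9 mutations:
  p_1 = 0.112084
  p_2 = 0.11666
  p_3 = 0.0743809
Weight by the priors:
  w_1·p_1 = 0.38 × 0.112084 = 0.0425919
  w_2·p_2 = 0.31 × 0.11666 = 0.0361645
  w_3·p_3 = 0.31 × 0.0743809 = 0.0230581
Sum: 0.0425919 + 0.0361645 + 0.0230581 = 0.101815
P(Process 3 | 9 mutations) = 0.0230581 / 0.101815 ≈ 0.2265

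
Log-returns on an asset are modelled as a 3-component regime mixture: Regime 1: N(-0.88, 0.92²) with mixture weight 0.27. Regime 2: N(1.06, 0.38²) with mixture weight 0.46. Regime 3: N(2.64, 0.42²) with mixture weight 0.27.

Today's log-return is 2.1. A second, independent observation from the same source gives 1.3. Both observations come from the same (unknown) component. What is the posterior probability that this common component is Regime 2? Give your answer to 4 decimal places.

Posterior ∝ prior × likelihood, so P(k | x) ∝ π_k f_k(x); normalise over all components.
Since both observations come from the same component, the likelihood for component k is f_k(x₁)·f_k(x₂).
  L_1 = [(1/(0.92·√(2π)))·exp(−(2.1−-0.88)²/(2·0.92²)) = 0.433633·exp(-5.24598) = 0.00228466] × [0.0261743] = 5.97993e-05
  L_2 = [(1/(0.38·√(2π)))·exp(−(2.1−1.06)²/(2·0.38²)) = 1.049848·exp(-3.74515) = 0.02481] × [0.860019] = 0.0213371
  L_3 = [(1/(0.42·√(2π)))·exp(−(2.1−2.64)²/(2·0.42²)) = 0.949863·exp(-0.82653) = 0.415626] × [0.00585179] = 0.00243216
Unnormalised posteriors:
  π_1·L_1 = 0.27 × 5.97993e-05 = 1.61458e-05
  π_2·L_2 = 0.46 × 0.0213371 = 0.00981507
  π_3·L_3 = 0.27 × 0.00243216 = 0.000656683
Marginal: 1.61458e-05 + 0.00981507 + 0.000656683 = 0.0104879
P(Regime 2 | x₁,x₂) = 0.00981507 / 0.0104879 ≈ 0.9358

0.9358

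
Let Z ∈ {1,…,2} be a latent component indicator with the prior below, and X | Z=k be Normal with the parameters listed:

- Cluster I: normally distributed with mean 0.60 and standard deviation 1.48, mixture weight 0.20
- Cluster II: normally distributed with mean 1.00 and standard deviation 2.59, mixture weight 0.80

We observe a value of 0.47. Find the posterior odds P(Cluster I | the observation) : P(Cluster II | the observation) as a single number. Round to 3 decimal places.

The posterior odds equal the prior odds times the likelihood ratio: (P(Z=i)/P(Z=j))·(f_i(x)/f_j(x)).
Evaluate each component's likelihood at the observed value:
  L_I = (1/(1.48·√(2π)))·exp(−(0.47−0.60)²/(2·1.48²)) = 0.269556·exp(-0.00386) = 0.268518
  L_II = (1/(2.59·√(2π)))·exp(−(0.47−1.00)²/(2·2.59²)) = 0.154032·exp(-0.02094) = 0.15084
0.0537035 / 0.120672 ≈ 0.445

0.445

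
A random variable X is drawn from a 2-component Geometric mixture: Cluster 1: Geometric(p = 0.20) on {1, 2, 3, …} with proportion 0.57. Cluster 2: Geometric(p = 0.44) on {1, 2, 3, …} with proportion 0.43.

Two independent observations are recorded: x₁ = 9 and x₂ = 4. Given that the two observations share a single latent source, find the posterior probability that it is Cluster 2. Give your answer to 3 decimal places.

By Bayes' theorem, P(k | x) = π_k f_k(x) / Σ_j π_j f_j(x).
Since both observations come from the same component, the likelihood for component k is f_k(x₁)·f_k(x₂).
  L_1 = [0.20·(1−0.20)^8 = 0.20·0.167772 = 0.0335544] × [0.1024] = 0.00343597
  L_2 = [0.44·(1−0.44)^8 = 0.44·0.00967173 = 0.00425556] × [0.077271] = 0.000328832
Unnormalised posteriors:
  π_1·L_1 = 0.57 × 0.00343597 = 0.00195851
  π_2·L_2 = 0.43 × 0.000328832 = 0.000141398
Marginal: 0.00195851 + 0.000141398 = 0.0020999
Responsibility of Cluster 2: 0.000141398 / 0.0020999 ≈ 0.067

0.067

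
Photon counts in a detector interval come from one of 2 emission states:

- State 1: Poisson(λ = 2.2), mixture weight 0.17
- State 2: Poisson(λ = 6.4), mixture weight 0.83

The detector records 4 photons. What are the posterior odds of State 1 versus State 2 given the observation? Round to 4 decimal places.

Only the two components matter; the odds are (w_i f_i(x)) / (w_j f_j(x)).
Component likelihoods at x = 4 photons:
  L_1 = e^(−2.2)·2.2^4/4! = 0.108151
  L_2 = e^(−6.4)·6.4^4/4! = 0.116151
Posterior odds = (w_1·L_1) / (w_2·L_2) = (0.17·0.108151) / (0.83·0.116151) = 0.0183857 / 0.0964056 ≈ 0.1907

0.1907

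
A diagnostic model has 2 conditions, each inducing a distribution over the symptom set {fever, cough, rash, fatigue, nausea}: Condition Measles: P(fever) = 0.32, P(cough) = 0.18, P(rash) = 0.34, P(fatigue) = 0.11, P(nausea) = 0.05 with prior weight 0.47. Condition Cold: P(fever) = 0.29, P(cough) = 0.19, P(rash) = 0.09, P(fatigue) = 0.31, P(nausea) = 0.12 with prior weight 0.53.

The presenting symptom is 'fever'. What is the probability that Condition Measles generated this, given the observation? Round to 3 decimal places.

0.495

The responsibility of component k is w_k f_k(x) divided by Σ_j w_j f_j(x).
Evaluate each component's likelihood at the observed value:
  f_Measles = 0.32
  f_Cold = 0.29
Multiply by the mixture weights:
  w_Measles·f_Measles = 0.47 × 0.32 = 0.1504
  w_Cold·f_Cold = 0.53 × 0.29 = 0.1537
Normaliser: 0.1504 + 0.1537 = 0.3041
P(Condition Measles | x) ≈ 0.495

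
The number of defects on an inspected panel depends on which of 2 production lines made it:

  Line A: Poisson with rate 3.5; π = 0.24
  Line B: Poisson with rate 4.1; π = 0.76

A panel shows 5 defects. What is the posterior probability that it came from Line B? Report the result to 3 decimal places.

Apply Bayes' rule: the posterior for each component is proportional to its prior times its likelihood at x.
Poisson probabilities:
  L_A = e^(−3.5)·3.5^5/5! = 0.132169
  L_B = e^(−4.1)·4.1^5/5! = 0.160004
Prior × likelihood for each component:
  w_A·L_A = 0.24 × 0.132169 = 0.0317205
  w_B·L_B = 0.76 × 0.160004 = 0.121603
Evidence: 0.0317205 + 0.121603 = 0.153323
Responsibility of Line B: 0.121603 / 0.153323 ≈ 0.793

0.793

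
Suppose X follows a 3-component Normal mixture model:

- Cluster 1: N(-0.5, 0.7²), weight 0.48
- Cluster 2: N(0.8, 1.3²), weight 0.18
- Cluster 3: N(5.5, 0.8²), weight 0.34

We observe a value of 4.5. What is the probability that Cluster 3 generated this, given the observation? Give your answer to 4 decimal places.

0.9878

Posterior ∝ prior × likelihood, so P(k | x) ∝ w_k f_k(x); normalise over all components.
Normal densities:
  L_1 = (1/(0.7·√(2π)))·exp(−(4.5−-0.5)²/(2·0.7²)) = 0.569918·exp(-25.51020) = 4.75194e-12
  L_2 = (1/(1.3·√(2π)))·exp(−(4.5−0.8)²/(2·1.3²)) = 0.306879·exp(-4.05030) = 0.00534497
  L_3 = (1/(0.8·√(2π)))·exp(−(4.5−5.5)²/(2·0.8²)) = 0.498678·exp(-0.78125) = 0.228311
Prior × likelihood for each component:
  w_1·L_1 = 0.48 × 4.75194e-12 = 2.28093e-12
  w_2·L_2 = 0.18 × 0.00534497 = 0.000962095
  w_3·L_3 = 0.34 × 0.228311 = 0.0776259
Normaliser: 2.28093e-12 + 0.000962095 + 0.0776259 = 0.078588
So the posterior for Cluster 3 is 0.0776259 / 0.078588 ≈ 0.9878.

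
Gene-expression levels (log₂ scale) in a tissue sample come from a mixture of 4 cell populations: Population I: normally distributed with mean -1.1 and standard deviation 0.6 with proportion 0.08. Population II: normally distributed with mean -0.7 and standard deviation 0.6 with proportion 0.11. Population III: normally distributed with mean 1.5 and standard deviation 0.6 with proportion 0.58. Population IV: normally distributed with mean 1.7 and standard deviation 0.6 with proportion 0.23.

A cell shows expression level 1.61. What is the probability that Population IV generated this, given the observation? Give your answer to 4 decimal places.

0.2851

P(component k | x) = P(Z=k)·f_k(x) / marginal(x), where marginal(x) = Σ_j P(Z=j)·f_j(x).
Normal densities:
  p_I = 2.47113e-05
  p_II = 0.000401878
  p_III = 0.653823
  p_IV = 0.657466
Multiply by the mixture weights:
  P(Z=I)·p_I = 0.08 × 2.47113e-05 = 1.9769e-06
  P(Z=II)·p_II = 0.11 × 0.000401878 = 4.42065e-05
  P(Z=III)·p_III = 0.58 × 0.653823 = 0.379217
  P(Z=IV)·p_IV = 0.23 × 0.657466 = 0.151217
Evidence: 1.9769e-06 + 4.42065e-05 + 0.379217 + 0.151217 = 0.530481
So the posterior for Population IV is 0.151217 / 0.530481 ≈ 0.2851.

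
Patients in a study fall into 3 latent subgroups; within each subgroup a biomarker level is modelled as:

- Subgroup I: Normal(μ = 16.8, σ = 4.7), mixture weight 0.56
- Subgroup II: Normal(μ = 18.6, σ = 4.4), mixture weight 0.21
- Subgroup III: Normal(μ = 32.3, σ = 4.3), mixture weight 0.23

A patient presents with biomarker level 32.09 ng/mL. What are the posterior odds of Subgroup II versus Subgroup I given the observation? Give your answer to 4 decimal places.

0.7239

Since P(k|x) ∝ π_k f_k(x), the posterior odds are π_i f_i(x) / (π_j f_j(x)).
Evaluate each component's likelihood at the observed value:
  p_I = 0.000427255
  p_II = 0.00082474
  p_III = 0.0926667
Posterior odds = (π_II·p_II) / (π_I·p_I) = (0.21·0.00082474) / (0.56·0.000427255) = 0.000173195 / 0.000239263 ≈ 0.7239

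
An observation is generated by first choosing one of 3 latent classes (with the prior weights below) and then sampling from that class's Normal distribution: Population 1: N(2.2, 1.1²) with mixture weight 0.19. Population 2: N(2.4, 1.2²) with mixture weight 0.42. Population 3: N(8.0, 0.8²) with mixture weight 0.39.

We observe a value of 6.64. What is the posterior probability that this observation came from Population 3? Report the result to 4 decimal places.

The responsibility of component k is w_k f_k(x) divided by Σ_j w_j f_j(x).
Evaluate each component's likelihood at the observed value:
  f_1 = 0.000105125
  f_2 = 0.000646794
  f_3 = 0.117561
Unnormalised posteriors:
  w_1·f_1 = 0.19 × 0.000105125 = 1.99737e-05
  w_2·f_2 = 0.42 × 0.000646794 = 0.000271654
  w_3·f_3 = 0.39 × 0.117561 = 0.0458489
Evidence: 1.99737e-05 + 0.000271654 + 0.0458489 = 0.0461406
P(Population 3 | x) ≈ 0.9937

0.9937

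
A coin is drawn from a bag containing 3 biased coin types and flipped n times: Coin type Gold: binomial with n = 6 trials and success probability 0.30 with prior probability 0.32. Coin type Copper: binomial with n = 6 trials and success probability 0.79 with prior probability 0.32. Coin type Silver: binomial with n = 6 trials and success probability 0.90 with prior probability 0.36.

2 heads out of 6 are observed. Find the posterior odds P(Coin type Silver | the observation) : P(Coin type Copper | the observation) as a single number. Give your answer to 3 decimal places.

Since P(k|x) ∝ π_k f_k(x), the posterior odds are π_i f_i(x) / (π_j f_j(x)).
Binomial probabilities:
  L_Gold = 0.324135
  L_Copper = 0.0182063
  L_Silver = 0.001215
0.0004374 / 0.00582603 ≈ 0.075

0.075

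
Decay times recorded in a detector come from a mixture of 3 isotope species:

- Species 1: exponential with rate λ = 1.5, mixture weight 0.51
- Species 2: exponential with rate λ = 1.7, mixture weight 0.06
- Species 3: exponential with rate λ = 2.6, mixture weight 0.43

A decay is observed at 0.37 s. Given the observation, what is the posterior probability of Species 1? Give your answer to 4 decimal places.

0.4770

By Bayes' theorem, P(k | x) = π_k f_k(x) / Σ_j π_j f_j(x).
Evaluate each component's likelihood at the observed value:
  f_1 = 1.5·e^(−1.5·0.37) = 1.5·e^(−0.5550) = 0.861108
  f_2 = 1.7·e^(−1.7·0.37) = 1.7·e^(−0.6290) = 0.906312
  f_3 = 2.6·e^(−2.6·0.37) = 2.6·e^(−0.9620) = 0.993532
Weight by the priors:
  π_1·f_1 = 0.51 × 0.861108 = 0.439165
  π_2·f_2 = 0.06 × 0.906312 = 0.0543787
  π_3·f_3 = 0.43 × 0.993532 = 0.427219
Sum: 0.439165 + 0.0543787 + 0.427219 = 0.920763
P(Species 1 | 0.37 s) ≈ 0.4770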